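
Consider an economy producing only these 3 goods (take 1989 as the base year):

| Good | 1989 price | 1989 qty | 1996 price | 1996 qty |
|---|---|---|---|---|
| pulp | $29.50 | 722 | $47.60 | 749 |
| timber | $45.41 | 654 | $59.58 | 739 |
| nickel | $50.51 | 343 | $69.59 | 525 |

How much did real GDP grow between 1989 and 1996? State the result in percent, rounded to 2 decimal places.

Real GDP 1989 = Nominal GDP 1989 = 29.50·722 + 45.41·654 + 50.51·343 = 68322.07.
Real GDP 1996 (at 1989 prices) = 29.50·749 + 45.41·739 + 50.51·525 = 82171.24.
Real growth = 82171.24/68322.07 − 1 = 0.2027.

20.27%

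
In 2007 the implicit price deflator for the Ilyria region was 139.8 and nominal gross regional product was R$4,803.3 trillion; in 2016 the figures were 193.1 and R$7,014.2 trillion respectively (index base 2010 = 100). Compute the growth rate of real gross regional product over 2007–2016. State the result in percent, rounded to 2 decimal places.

5.72%

Real gross regional product 2007 = 4803.3 / 1.398 = 3435.84.
Real gross regional product 2016 = 7014.2 / 1.931 = 3632.42.
Real growth = 3632.42 / 3435.84 − 1 = 0.0572.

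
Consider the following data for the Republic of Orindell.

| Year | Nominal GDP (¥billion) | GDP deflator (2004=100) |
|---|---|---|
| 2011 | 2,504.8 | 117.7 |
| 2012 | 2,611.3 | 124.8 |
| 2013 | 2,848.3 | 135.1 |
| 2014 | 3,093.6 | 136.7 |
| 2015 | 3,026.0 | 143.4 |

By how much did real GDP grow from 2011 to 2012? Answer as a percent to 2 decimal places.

-1.68%

Real GDP 2011 = 2504.8/1.177 = 2128.12.
Real GDP 2012 = 2611.3/1.248 = 2092.39.
Change = 2092.39/2128.12 − 1 = -0.0168.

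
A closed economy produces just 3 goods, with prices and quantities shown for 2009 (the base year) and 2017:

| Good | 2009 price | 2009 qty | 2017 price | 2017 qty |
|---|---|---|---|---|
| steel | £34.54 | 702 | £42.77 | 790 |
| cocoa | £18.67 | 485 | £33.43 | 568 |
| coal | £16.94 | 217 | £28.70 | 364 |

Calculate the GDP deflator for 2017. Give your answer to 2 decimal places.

Nominal GDP 2017 = 42.77·790 + 33.43·568 + 28.70·364 = 63223.34.
Real GDP 2017 (at 2009 prices) = 34.54·790 + 18.67·568 + 16.94·364 = 44057.32.
Deflator = Nominal/Real × 100 = 63223.34/44057.32 × 100 = 143.502.

143.50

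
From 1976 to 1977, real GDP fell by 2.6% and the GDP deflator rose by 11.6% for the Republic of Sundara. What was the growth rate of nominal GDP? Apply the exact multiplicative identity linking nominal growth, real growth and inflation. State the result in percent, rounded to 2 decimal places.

8.70%

(1 + g_nom) = (1 + g_real)(1 + π) = 0.9740 × 1.1160 = 1.08698.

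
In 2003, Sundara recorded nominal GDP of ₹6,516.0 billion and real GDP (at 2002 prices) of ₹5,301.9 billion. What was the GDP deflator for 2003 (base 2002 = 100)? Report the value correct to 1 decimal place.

122.9

GDP deflator = (Nominal / Real) × 100 = 6516.0 / 5301.9 × 100 = 122.90.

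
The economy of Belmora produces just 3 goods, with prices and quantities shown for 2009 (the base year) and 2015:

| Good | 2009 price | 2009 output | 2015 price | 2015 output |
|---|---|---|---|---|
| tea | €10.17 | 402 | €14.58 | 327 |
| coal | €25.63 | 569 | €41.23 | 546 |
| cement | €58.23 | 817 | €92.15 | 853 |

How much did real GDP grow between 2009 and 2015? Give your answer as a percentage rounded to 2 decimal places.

1.12%

Real GDP 2009 = Nominal GDP 2009 = 10.17·402 + 25.63·569 + 58.23·817 = 66245.72.
Real GDP 2015 (at 2009 prices) = 10.17·327 + 25.63·546 + 58.23·853 = 66989.76.
Real growth = 66989.76/66245.72 − 1 = 0.0112.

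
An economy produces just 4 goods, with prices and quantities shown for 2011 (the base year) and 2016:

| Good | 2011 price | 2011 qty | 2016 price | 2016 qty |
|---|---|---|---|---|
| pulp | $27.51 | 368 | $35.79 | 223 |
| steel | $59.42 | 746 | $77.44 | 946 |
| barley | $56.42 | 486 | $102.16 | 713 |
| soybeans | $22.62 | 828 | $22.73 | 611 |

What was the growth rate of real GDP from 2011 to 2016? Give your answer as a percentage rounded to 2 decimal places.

Real GDP 2011 = Nominal GDP 2011 = 27.51·368 + 59.42·746 + 56.42·486 + 22.62·828 = 100600.48.
Real GDP 2016 (at 2011 prices) = 27.51·223 + 59.42·946 + 56.42·713 + 22.62·611 = 116394.33.
Real growth = 116394.33/100600.48 − 1 = 0.1570.

15.70%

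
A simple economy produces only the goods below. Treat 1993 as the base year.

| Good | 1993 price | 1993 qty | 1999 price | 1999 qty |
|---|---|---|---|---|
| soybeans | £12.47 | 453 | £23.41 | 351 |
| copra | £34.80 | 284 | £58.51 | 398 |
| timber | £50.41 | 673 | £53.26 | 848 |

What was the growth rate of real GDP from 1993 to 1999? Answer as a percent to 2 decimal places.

23.29%

Real GDP 1993 = Nominal GDP 1993 = 12.47·453 + 34.80·284 + 50.41·673 = 49458.04.
Real GDP 1999 (at 1993 prices) = 12.47·351 + 34.80·398 + 50.41·848 = 60975.05.
Real growth = 60975.05/49458.04 − 1 = 0.2329.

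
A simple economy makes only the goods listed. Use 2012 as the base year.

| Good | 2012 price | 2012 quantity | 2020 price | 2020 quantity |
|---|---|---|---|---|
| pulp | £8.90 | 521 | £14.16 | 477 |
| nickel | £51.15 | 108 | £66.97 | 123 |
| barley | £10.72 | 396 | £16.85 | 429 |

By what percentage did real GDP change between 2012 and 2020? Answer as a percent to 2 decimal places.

5.06%

Real GDP 2012 = Nominal GDP 2012 = 8.90·521 + 51.15·108 + 10.72·396 = 14406.22.
Real GDP 2020 (at 2012 prices) = 8.90·477 + 51.15·123 + 10.72·429 = 15135.63.
Real growth = 15135.63/14406.22 − 1 = 0.0506.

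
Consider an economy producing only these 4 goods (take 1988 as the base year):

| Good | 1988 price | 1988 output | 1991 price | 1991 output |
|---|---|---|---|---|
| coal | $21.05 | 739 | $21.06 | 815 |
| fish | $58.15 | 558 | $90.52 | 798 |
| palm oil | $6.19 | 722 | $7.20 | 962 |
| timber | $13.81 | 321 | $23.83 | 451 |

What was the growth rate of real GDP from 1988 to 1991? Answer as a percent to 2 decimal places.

33.10%

Real GDP 1988 = Nominal GDP 1988 = 21.05·739 + 58.15·558 + 6.19·722 + 13.81·321 = 56905.84.
Real GDP 1991 (at 1988 prices) = 21.05·815 + 58.15·798 + 6.19·962 + 13.81·451 = 75742.54.
Real growth = 75742.54/56905.84 − 1 = 0.3310.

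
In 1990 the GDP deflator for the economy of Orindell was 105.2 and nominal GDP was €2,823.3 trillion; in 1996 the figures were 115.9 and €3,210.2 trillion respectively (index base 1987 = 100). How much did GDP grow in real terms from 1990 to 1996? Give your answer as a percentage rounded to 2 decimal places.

Real GDP 1990 = 2823.3 / 1.052 = 2683.75.
Real GDP 1996 = 3210.2 / 1.159 = 2769.80.
Real growth = 2769.80 / 2683.75 − 1 = 0.0321.

3.21%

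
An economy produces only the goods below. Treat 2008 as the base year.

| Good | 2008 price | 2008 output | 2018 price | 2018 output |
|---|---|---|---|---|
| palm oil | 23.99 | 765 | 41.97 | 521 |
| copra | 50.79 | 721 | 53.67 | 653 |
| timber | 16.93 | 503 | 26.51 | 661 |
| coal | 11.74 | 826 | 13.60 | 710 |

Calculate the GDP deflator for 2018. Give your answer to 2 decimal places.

128.99

Nominal GDP 2018 = 41.97·521 + 53.67·653 + 26.51·661 + 13.60·710 = 84091.99.
Real GDP 2018 (at 2008 prices) = 23.99·521 + 50.79·653 + 16.93·661 + 11.74·710 = 65190.79.
Deflator = Nominal/Real × 100 = 84091.99/65190.79 × 100 = 128.994.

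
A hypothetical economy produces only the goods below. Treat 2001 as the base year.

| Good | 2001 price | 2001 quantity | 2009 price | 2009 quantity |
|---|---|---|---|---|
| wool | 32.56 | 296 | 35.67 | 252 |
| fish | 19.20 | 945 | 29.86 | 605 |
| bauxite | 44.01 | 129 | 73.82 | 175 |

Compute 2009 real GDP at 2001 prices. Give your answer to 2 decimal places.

27522.87

Real GDP 2009 = Σ (p_2001 × q_2009) = 32.56·252 + 19.20·605 + 44.01·175 = 27522.87.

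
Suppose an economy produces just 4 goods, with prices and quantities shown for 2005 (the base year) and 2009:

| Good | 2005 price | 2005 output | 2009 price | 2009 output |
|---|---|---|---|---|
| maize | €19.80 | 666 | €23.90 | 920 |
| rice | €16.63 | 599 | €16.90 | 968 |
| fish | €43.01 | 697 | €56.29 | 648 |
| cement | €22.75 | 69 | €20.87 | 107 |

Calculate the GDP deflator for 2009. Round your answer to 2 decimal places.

119.25

Nominal GDP 2009 = 23.90·920 + 16.90·968 + 56.29·648 + 20.87·107 = 77056.21.
Real GDP 2009 (at 2005 prices) = 19.80·920 + 16.63·968 + 43.01·648 + 22.75·107 = 64618.57.
Deflator = Nominal/Real × 100 = 77056.21/64618.57 × 100 = 119.248.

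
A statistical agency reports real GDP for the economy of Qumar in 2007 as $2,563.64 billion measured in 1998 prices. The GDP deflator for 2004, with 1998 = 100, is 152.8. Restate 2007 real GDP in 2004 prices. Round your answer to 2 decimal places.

$3,917.24 billion

Real GDP in 2004 prices = Real GDP in 1998 prices × (P_2004/P_1998) = 2563.64 × 1.528 = 3917.24.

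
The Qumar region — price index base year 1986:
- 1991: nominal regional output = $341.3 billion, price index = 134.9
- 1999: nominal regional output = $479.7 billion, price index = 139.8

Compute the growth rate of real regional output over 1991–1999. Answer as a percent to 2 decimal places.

Deflate each year: 1991 → 341.3/1.349 = 253.00; 1999 → 479.7/1.398 = 343.13.
So real regional output changed by 343.13/253.00 − 1 = 0.3562, i.e. 35.62%.

35.62%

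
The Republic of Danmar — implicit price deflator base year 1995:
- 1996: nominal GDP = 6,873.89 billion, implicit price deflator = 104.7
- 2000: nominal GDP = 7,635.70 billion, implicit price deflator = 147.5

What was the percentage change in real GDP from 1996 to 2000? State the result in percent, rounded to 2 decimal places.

Deflate each year: 1996 → 6873.89/1.047 = 6565.32; 2000 → 7635.70/1.475 = 5176.75.
So real GDP changed by 5176.75/6565.32 − 1 = -0.2115, i.e. -21.15%.

-21.15%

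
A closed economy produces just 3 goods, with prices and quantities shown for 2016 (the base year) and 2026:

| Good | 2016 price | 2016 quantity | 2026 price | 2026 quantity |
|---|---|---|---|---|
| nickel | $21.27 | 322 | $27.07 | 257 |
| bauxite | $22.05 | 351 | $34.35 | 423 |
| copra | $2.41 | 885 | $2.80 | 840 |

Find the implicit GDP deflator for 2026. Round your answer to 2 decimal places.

141.75

Nominal GDP 2026 = 27.07·257 + 34.35·423 + 2.80·840 = 23839.04.
Real GDP 2026 (at 2016 prices) = 21.27·257 + 22.05·423 + 2.41·840 = 16817.94.
Deflator = Nominal/Real × 100 = 23839.04/16817.94 × 100 = 141.748.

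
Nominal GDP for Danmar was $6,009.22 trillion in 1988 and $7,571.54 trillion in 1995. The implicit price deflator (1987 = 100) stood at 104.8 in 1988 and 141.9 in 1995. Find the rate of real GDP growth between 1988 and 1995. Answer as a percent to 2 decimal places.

Deflate each year: 1988 → 6009.22/1.048 = 5733.99; 1995 → 7571.54/1.419 = 5335.83.
So real GDP changed by 5335.83/5733.99 − 1 = -0.0694, i.e. -6.94%.

-6.94%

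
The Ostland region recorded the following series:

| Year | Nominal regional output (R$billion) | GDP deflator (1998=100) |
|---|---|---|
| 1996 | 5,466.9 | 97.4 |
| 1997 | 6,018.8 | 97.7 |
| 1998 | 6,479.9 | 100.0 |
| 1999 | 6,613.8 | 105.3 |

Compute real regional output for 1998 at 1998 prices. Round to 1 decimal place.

Real regional output 1998 = 6479.9 / 1.000 = 6479.90.

R$6,479.9 billion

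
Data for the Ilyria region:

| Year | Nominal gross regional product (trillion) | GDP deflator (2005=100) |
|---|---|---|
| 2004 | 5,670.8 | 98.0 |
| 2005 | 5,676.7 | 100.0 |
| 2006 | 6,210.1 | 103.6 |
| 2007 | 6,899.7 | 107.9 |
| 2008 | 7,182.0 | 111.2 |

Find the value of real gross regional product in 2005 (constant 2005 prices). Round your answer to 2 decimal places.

5,676.70 trillion

Real gross regional product 2005 = 5676.7 / 1.000 = 5676.70.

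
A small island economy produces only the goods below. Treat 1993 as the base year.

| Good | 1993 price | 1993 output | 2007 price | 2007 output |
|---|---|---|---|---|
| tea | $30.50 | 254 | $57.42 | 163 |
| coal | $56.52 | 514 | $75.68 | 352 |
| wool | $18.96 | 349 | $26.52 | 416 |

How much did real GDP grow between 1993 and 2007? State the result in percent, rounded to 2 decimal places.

Real GDP 1993 = Nominal GDP 1993 = 30.50·254 + 56.52·514 + 18.96·349 = 43415.32.
Real GDP 2007 (at 1993 prices) = 30.50·163 + 56.52·352 + 18.96·416 = 32753.90.
Real growth = 32753.90/43415.32 − 1 = -0.2456.

-24.56%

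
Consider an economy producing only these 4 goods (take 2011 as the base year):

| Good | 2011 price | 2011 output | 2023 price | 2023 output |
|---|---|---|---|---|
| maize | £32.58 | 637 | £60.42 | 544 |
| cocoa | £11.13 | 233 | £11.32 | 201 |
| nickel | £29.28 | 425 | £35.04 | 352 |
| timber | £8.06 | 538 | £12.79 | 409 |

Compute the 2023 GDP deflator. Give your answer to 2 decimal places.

Nominal GDP 2023 = 60.42·544 + 11.32·201 + 35.04·352 + 12.79·409 = 52708.99.
Real GDP 2023 (at 2011 prices) = 32.58·544 + 11.13·201 + 29.28·352 + 8.06·409 = 33563.75.
Deflator = Nominal/Real × 100 = 52708.99/33563.75 × 100 = 157.041.

157.04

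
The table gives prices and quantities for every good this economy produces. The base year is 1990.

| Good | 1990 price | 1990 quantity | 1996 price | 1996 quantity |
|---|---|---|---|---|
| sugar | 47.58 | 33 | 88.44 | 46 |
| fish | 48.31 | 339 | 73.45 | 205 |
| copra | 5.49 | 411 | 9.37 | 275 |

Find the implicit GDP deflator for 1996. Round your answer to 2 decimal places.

Nominal GDP 1996 = 88.44·46 + 73.45·205 + 9.37·275 = 21702.24.
Real GDP 1996 (at 1990 prices) = 47.58·46 + 48.31·205 + 5.49·275 = 13601.98.
Deflator = Nominal/Real × 100 = 21702.24/13601.98 × 100 = 159.552.

159.55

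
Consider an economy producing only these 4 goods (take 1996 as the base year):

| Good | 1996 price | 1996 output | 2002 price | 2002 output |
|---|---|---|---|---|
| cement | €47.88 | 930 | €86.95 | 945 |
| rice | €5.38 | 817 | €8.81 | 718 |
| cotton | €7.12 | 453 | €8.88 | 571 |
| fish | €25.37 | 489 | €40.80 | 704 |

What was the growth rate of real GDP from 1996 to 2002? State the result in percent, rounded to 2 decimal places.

10.04%

Real GDP 1996 = Nominal GDP 1996 = 47.88·930 + 5.38·817 + 7.12·453 + 25.37·489 = 64555.15.
Real GDP 2002 (at 1996 prices) = 47.88·945 + 5.38·718 + 7.12·571 + 25.37·704 = 71035.44.
Real growth = 71035.44/64555.15 − 1 = 0.1004.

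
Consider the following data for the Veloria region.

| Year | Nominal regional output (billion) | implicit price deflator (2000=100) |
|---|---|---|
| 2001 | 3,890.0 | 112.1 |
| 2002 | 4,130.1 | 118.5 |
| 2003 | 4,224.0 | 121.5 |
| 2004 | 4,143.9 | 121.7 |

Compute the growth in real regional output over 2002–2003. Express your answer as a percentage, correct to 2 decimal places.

Real regional output 2002 = 4130.1/1.185 = 3485.32.
Real regional output 2003 = 4224.0/1.215 = 3476.54.
Change = 3476.54/3485.32 − 1 = -0.0025.

-0.25%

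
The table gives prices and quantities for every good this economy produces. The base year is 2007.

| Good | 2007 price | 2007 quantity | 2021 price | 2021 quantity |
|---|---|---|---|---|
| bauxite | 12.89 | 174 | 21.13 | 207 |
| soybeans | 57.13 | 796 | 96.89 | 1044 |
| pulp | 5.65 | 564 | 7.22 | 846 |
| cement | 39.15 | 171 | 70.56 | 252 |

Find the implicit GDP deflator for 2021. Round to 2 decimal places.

Nominal GDP 2021 = 21.13·207 + 96.89·1044 + 7.22·846 + 70.56·252 = 129416.31.
Real GDP 2021 (at 2007 prices) = 12.89·207 + 57.13·1044 + 5.65·846 + 39.15·252 = 76957.65.
Deflator = Nominal/Real × 100 = 129416.31/76957.65 × 100 = 168.166.

168.17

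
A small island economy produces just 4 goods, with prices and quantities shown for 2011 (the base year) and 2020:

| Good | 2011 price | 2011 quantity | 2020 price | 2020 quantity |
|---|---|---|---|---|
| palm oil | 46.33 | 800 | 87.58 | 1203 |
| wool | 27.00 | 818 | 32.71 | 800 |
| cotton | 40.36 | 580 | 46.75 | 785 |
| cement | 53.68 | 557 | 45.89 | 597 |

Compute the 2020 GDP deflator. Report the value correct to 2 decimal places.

Nominal GDP 2020 = 87.58·1203 + 32.71·800 + 46.75·785 + 45.89·597 = 195621.82.
Real GDP 2020 (at 2011 prices) = 46.33·1203 + 27.00·800 + 40.36·785 + 53.68·597 = 141064.55.
Deflator = Nominal/Real × 100 = 195621.82/141064.55 × 100 = 138.675.

138.68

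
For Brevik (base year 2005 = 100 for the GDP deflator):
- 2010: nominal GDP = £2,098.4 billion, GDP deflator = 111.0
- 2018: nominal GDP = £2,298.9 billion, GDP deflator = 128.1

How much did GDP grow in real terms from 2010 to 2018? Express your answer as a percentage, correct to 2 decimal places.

-5.07%

Real GDP 2010 = 2098.4 / 1.110 = 1890.45.
Real GDP 2018 = 2298.9 / 1.281 = 1794.61.
Real growth = 1794.61 / 1890.45 − 1 = -0.0507.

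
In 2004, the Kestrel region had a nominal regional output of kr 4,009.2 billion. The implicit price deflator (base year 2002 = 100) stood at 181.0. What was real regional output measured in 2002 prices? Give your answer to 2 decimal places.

Real regional output = Nominal / (implicit price deflator/100) = 4009.2 / 1.810 = 2215.03.

kr 2,215.03 billion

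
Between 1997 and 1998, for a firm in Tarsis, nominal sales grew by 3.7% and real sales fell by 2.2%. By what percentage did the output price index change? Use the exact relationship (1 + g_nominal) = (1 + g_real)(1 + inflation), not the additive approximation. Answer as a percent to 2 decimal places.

6.03%

(1 + g_nom) = (1 + g_real)(1 + π), so π = 1.0370 / 0.9780 − 1 = 0.06033.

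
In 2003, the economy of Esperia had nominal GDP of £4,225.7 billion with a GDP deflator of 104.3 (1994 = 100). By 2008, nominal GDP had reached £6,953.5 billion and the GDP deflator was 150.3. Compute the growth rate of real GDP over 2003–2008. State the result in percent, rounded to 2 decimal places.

Real GDP 2003 = 4225.7 / 1.043 = 4051.49.
Real GDP 2008 = 6953.5 / 1.503 = 4626.41.
Real growth = 4626.41 / 4051.49 − 1 = 0.1419.

14.19%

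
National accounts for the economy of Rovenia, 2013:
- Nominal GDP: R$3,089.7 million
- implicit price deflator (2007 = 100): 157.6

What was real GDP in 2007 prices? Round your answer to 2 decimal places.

Real GDP = Nominal / (implicit price deflator/100) = 3089.7 / 1.576 = 1960.47.

R$1,960.47 million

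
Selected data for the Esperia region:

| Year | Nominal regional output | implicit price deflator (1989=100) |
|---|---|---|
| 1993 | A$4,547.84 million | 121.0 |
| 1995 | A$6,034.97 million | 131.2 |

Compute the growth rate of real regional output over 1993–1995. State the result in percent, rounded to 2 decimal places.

Real regional output 1993 = 4547.84 / 1.210 = 3758.55.
Real regional output 1995 = 6034.97 / 1.312 = 4599.82.
Real growth = 4599.82 / 3758.55 − 1 = 0.2238.

22.38%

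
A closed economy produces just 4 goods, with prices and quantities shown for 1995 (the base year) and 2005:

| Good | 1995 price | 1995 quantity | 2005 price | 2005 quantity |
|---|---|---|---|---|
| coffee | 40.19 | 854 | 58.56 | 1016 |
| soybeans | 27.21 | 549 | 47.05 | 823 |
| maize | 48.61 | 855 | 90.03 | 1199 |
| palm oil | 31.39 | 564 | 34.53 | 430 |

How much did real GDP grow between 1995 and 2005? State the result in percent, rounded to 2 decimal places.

24.40%

Real GDP 1995 = Nominal GDP 1995 = 40.19·854 + 27.21·549 + 48.61·855 + 31.39·564 = 108526.06.
Real GDP 2005 (at 1995 prices) = 40.19·1016 + 27.21·823 + 48.61·1199 + 31.39·430 = 135007.96.
Real growth = 135007.96/108526.06 − 1 = 0.2440.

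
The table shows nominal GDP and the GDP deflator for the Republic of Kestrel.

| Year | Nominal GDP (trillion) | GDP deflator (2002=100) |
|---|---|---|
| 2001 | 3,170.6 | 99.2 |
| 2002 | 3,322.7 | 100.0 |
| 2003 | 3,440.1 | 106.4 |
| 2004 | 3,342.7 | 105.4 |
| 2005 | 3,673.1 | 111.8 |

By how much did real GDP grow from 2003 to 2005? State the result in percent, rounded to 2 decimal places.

1.62%

Real GDP 2003 = 3440.1/1.064 = 3233.18.
Real GDP 2005 = 3673.1/1.118 = 3285.42.
Change = 3285.42/3233.18 − 1 = 0.0162.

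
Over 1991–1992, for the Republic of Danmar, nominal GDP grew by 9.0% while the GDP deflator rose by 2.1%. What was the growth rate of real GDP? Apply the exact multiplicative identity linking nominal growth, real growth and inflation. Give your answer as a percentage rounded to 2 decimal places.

(1 + g_nom) = (1 + g_real)(1 + π), so g_real = 1.0900 / 1.0210 − 1 = 0.06758.

6.76%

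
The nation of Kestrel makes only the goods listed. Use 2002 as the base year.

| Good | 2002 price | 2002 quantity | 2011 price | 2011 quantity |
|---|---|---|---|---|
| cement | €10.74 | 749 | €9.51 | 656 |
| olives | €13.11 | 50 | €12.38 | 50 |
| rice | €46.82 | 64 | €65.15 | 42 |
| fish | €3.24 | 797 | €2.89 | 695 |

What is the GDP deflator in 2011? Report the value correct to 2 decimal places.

Nominal GDP 2011 = 9.51·656 + 12.38·50 + 65.15·42 + 2.89·695 = 11602.41.
Real GDP 2011 (at 2002 prices) = 10.74·656 + 13.11·50 + 46.82·42 + 3.24·695 = 11919.18.
Deflator = Nominal/Real × 100 = 11602.41/11919.18 × 100 = 97.342.

97.34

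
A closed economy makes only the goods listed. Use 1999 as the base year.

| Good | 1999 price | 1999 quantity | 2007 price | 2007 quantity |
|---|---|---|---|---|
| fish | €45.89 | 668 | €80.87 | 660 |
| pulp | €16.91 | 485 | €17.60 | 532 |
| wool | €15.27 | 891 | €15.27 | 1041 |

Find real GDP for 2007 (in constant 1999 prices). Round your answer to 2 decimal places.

Real GDP 2007 = Σ (p_1999 × q_2007) = 45.89·660 + 16.91·532 + 15.27·1041 = 55179.59.

€55179.59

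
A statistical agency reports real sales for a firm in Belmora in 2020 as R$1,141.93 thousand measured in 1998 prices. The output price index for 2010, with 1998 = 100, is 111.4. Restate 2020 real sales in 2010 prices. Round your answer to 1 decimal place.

Real sales in 2010 prices = Real sales in 1998 prices × (P_2010/P_1998) = 1141.93 × 1.114 = 1272.11.

R$1,272.1 thousand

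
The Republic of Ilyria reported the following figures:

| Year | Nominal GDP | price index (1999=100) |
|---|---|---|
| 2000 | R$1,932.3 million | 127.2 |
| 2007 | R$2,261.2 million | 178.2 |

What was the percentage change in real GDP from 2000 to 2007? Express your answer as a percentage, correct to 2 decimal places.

-16.47%

Real GDP 2000 = 1932.3 / 1.272 = 1519.10.
Real GDP 2007 = 2261.2 / 1.782 = 1268.91.
Real growth = 1268.91 / 1519.10 − 1 = -0.1647.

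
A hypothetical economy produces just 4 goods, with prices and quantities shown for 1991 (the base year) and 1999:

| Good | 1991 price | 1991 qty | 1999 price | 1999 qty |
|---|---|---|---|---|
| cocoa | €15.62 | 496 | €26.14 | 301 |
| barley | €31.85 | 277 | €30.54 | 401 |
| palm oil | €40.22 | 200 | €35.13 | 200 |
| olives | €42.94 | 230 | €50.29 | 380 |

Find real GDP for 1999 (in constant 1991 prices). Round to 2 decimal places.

Real GDP 1999 = Σ (p_1991 × q_1999) = 15.62·301 + 31.85·401 + 40.22·200 + 42.94·380 = 41834.67.

€41834.67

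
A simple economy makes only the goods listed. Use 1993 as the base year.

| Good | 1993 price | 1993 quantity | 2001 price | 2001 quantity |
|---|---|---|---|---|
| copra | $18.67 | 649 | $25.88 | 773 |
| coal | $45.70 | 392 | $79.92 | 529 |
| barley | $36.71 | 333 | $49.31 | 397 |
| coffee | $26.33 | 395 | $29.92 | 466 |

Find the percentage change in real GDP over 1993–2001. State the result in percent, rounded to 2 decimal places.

Real GDP 1993 = Nominal GDP 1993 = 18.67·649 + 45.70·392 + 36.71·333 + 26.33·395 = 52656.01.
Real GDP 2001 (at 1993 prices) = 18.67·773 + 45.70·529 + 36.71·397 + 26.33·466 = 65450.86.
Real growth = 65450.86/52656.01 − 1 = 0.2430.

24.30%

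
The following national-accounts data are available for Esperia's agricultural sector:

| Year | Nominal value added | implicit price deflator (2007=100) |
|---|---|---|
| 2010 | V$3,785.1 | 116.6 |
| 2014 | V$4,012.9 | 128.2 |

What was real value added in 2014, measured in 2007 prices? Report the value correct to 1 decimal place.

V$3,130.2

Real value added = Nominal / (implicit price deflator/100) = 4012.9 / 1.282 = 3130.19.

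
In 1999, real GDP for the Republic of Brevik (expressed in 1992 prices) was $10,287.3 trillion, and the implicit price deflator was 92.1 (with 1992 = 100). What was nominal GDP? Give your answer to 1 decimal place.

$9,474.6 trillion

Nominal GDP = Real × (implicit price deflator/100) = 10287.3 × 0.921 = 9474.60.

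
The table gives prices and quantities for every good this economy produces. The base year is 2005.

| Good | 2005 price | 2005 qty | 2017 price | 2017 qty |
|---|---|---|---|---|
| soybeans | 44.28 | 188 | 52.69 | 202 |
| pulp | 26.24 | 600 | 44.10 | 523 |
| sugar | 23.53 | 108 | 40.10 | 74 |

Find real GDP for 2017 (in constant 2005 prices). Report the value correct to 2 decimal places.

24409.30

Real GDP 2017 = Σ (p_2005 × q_2017) = 44.28·202 + 26.24·523 + 23.53·74 = 24409.30.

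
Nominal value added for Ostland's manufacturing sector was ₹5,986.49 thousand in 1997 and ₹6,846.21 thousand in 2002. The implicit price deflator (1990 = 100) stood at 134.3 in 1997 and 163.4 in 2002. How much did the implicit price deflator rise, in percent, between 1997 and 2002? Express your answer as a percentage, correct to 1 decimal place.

Price-level change = 163.4 / 134.3 − 1 = 0.2167.

21.7%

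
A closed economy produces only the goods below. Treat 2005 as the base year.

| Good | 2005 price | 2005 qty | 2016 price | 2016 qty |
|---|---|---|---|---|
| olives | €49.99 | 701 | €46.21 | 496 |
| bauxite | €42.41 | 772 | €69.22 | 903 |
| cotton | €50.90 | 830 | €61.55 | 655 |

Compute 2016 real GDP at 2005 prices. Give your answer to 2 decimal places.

€96430.77

Real GDP 2016 = Σ (p_2005 × q_2016) = 49.99·496 + 42.41·903 + 50.90·655 = 96430.77.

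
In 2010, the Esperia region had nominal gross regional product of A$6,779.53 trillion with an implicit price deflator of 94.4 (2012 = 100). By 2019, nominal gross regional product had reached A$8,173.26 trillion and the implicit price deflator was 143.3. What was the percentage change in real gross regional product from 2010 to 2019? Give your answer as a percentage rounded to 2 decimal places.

-20.58%

Deflate each year: 2010 → 6779.53/0.944 = 7181.71; 2019 → 8173.26/1.433 = 5703.60.
So real gross regional product changed by 5703.60/7181.71 − 1 = -0.2058, i.e. -20.58%.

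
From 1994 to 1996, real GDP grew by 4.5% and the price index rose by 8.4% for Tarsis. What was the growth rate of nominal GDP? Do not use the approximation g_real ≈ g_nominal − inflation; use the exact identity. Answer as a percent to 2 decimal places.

(1 + g_nom) = (1 + g_real)(1 + π) = 1.0450 × 1.0840 = 1.13278.

13.28%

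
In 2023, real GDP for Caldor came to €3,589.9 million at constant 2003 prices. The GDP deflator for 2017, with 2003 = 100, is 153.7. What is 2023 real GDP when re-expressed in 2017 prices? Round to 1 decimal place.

Real GDP in 2017 prices = Real GDP in 2003 prices × (P_2017/P_2003) = 3589.9 × 1.537 = 5517.68.

€5,517.7 million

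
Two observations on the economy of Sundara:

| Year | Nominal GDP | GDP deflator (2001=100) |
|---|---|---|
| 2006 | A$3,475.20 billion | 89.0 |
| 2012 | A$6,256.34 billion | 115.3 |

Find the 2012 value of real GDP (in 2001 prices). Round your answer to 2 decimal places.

A$5,426.14 billion

Real GDP = Nominal / (GDP deflator/100) = 6256.34 / 1.153 = 5426.14.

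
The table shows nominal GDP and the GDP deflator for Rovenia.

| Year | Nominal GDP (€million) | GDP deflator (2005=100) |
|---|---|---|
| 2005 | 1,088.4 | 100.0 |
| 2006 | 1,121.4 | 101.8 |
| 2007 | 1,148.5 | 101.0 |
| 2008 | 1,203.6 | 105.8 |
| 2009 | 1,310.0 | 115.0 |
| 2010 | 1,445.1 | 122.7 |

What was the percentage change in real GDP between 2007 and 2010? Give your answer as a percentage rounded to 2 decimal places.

Real GDP 2007 = 1148.5/1.010 = 1137.13.
Real GDP 2010 = 1445.1/1.227 = 1177.75.
Change = 1177.75/1137.13 − 1 = 0.0357.

3.57%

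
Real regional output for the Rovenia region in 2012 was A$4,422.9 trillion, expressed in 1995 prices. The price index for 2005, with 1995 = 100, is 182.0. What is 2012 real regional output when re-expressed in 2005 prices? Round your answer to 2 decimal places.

A$8,049.68 trillion

Real regional output in 2005 prices = Real regional output in 1995 prices × (P_2005/P_1995) = 4422.9 × 1.820 = 8049.68.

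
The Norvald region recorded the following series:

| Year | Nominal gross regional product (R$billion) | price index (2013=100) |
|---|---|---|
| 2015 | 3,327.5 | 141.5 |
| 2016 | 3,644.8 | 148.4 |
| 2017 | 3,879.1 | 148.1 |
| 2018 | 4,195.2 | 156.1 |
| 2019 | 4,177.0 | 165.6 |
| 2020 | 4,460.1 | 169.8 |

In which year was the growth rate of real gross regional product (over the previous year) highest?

2016: real = 3644.8/1.484 = 2456.06; growth vs 2015 (2351.59) = 4.44%.
2017: real = 3879.1/1.481 = 2619.24; growth vs 2016 (2456.06) = 6.64%.
2018: real = 4195.2/1.561 = 2687.51; growth vs 2017 (2619.24) = 2.61%.
2019: real = 4177.0/1.656 = 2522.34; growth vs 2018 (2687.51) = -6.15%.
2020: real = 4460.1/1.698 = 2626.68; growth vs 2019 (2522.34) = 4.14%.

2017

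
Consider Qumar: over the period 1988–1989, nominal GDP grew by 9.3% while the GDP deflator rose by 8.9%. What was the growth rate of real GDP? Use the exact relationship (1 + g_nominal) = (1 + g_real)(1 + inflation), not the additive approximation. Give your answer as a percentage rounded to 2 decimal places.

(1 + g_nom) = (1 + g_real)(1 + π), so g_real = 1.0930 / 1.0890 − 1 = 0.00367.

0.37%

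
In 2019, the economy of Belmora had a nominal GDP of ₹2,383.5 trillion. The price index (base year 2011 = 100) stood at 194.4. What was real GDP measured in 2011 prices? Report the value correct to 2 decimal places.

Real GDP = Nominal / (price index/100) = 2383.5 / 1.944 = 1226.08.

₹1,226.08 trillion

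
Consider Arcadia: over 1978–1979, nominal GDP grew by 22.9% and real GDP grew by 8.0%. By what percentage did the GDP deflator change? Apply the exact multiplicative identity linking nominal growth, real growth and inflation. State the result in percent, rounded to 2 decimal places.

(1 + g_nom) = (1 + g_real)(1 + π), so π = 1.2290 / 1.0800 − 1 = 0.13796.

13.80%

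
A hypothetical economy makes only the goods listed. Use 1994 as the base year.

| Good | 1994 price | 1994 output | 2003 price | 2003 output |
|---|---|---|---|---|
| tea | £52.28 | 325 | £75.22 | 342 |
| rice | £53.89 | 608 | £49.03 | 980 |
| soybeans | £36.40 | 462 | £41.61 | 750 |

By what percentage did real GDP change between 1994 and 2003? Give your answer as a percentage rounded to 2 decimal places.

47.19%

Real GDP 1994 = Nominal GDP 1994 = 52.28·325 + 53.89·608 + 36.40·462 = 66572.92.
Real GDP 2003 (at 1994 prices) = 52.28·342 + 53.89·980 + 36.40·750 = 97991.96.
Real growth = 97991.96/66572.92 − 1 = 0.4719.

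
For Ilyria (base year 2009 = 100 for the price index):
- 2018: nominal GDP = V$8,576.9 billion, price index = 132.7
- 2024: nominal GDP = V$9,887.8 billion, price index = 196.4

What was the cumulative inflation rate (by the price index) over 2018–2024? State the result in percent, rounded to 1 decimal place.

48.0%

Price-level change = 196.4 / 132.7 − 1 = 0.4800.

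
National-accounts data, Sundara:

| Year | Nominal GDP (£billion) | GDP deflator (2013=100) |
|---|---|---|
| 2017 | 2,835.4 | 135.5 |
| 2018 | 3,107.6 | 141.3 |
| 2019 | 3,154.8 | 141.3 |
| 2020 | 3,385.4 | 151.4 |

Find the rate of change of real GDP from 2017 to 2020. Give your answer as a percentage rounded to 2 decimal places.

6.86%

Real GDP 2017 = 2835.4/1.355 = 2092.55.
Real GDP 2020 = 3385.4/1.514 = 2236.06.
Change = 2236.06/2092.55 − 1 = 0.0686.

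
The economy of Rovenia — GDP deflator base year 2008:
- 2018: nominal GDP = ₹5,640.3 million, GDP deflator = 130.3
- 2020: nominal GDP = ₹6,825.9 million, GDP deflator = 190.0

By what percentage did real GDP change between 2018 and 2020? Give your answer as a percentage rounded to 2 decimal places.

-17.01%

Deflate each year: 2018 → 5640.3/1.303 = 4328.70; 2020 → 6825.9/1.900 = 3592.58.
So real GDP changed by 3592.58/4328.70 − 1 = -0.1701, i.e. -17.01%.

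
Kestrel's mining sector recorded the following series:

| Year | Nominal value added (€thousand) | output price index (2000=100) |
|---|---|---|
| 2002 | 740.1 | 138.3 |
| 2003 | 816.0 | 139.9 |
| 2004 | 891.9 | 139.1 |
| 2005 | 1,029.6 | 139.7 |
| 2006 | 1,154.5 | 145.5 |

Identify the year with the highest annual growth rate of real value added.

2005

2003: real = 816.0/1.399 = 583.27; growth vs 2002 (535.14) = 8.99%.
2004: real = 891.9/1.391 = 641.19; growth vs 2003 (583.27) = 9.93%.
2005: real = 1029.6/1.397 = 737.01; growth vs 2004 (641.19) = 14.94%.
2006: real = 1154.5/1.455 = 793.47; growth vs 2005 (737.01) = 7.66%.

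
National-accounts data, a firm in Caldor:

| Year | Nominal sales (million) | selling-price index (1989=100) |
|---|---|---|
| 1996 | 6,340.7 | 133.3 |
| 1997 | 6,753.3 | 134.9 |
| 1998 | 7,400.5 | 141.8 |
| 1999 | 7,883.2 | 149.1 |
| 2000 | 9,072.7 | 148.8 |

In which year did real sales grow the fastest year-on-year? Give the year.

2000

1997: real = 6753.3/1.349 = 5006.15; growth vs 1996 (4756.71) = 5.24%.
1998: real = 7400.5/1.418 = 5218.97; growth vs 1997 (5006.15) = 4.25%.
1999: real = 7883.2/1.491 = 5287.19; growth vs 1998 (5218.97) = 1.31%.
2000: real = 9072.7/1.488 = 6097.24; growth vs 1999 (5287.19) = 15.32%.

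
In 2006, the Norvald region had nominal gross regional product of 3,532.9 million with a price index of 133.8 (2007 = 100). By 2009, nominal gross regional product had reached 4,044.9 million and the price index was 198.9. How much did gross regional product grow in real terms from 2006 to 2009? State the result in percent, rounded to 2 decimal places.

-22.98%

Deflate each year: 2006 → 3532.9/1.338 = 2640.43; 2009 → 4044.9/1.989 = 2033.63.
So real gross regional product changed by 2033.63/2640.43 − 1 = -0.2298, i.e. -22.98%.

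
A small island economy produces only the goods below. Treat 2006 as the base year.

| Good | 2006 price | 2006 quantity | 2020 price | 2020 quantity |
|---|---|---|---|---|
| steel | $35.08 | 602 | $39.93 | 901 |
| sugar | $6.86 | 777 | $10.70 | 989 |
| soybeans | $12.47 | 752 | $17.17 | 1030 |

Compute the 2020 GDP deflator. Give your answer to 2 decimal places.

Nominal GDP 2020 = 39.93·901 + 10.70·989 + 17.17·1030 = 64244.33.
Real GDP 2020 (at 2006 prices) = 35.08·901 + 6.86·989 + 12.47·1030 = 51235.72.
Deflator = Nominal/Real × 100 = 64244.33/51235.72 × 100 = 125.390.

125.39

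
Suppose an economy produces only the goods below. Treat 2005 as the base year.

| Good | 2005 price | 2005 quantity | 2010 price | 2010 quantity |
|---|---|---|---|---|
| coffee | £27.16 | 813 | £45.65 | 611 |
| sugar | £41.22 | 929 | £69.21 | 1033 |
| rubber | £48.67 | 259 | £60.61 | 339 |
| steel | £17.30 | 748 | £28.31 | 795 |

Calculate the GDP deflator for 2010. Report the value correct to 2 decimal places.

159.28

Nominal GDP 2010 = 45.65·611 + 69.21·1033 + 60.61·339 + 28.31·795 = 142439.32.
Real GDP 2010 (at 2005 prices) = 27.16·611 + 41.22·1033 + 48.67·339 + 17.30·795 = 89427.65.
Deflator = Nominal/Real × 100 = 142439.32/89427.65 × 100 = 159.279.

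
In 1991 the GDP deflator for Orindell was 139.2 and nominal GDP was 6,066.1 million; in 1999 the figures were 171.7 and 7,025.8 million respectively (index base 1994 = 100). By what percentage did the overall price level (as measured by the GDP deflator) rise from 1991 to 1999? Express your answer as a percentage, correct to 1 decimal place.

23.3%

Price-level change = 171.7 / 139.2 − 1 = 0.2335.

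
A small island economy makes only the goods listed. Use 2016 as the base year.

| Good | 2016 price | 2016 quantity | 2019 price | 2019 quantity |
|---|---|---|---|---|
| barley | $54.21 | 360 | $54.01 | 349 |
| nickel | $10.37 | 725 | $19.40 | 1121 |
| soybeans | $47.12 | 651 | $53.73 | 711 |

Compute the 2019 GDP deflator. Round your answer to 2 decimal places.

123.03

Nominal GDP 2019 = 54.01·349 + 19.40·1121 + 53.73·711 = 78798.92.
Real GDP 2019 (at 2016 prices) = 54.21·349 + 10.37·1121 + 47.12·711 = 64046.38.
Deflator = Nominal/Real × 100 = 78798.92/64046.38 × 100 = 123.034.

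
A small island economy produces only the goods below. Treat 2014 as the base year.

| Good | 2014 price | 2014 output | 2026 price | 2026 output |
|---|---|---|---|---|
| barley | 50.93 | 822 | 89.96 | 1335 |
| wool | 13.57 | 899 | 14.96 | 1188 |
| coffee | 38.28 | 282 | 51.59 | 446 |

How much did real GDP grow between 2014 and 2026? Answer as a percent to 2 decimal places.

56.01%

Real GDP 2014 = Nominal GDP 2014 = 50.93·822 + 13.57·899 + 38.28·282 = 64858.85.
Real GDP 2026 (at 2014 prices) = 50.93·1335 + 13.57·1188 + 38.28·446 = 101185.59.
Real growth = 101185.59/64858.85 − 1 = 0.5601.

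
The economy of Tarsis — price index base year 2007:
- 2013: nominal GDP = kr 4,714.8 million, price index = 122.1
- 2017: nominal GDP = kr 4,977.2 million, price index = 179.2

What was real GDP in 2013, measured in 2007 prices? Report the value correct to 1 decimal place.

Real GDP = Nominal / (price index/100) = 4714.8 / 1.221 = 3861.43.

kr 3,861.4 million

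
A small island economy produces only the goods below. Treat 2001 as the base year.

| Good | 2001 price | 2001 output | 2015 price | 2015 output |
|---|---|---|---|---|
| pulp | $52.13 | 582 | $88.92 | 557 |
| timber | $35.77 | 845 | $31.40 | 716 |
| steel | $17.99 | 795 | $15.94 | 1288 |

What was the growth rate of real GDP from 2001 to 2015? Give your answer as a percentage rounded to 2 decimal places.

3.94%

Real GDP 2001 = Nominal GDP 2001 = 52.13·582 + 35.77·845 + 17.99·795 = 74867.36.
Real GDP 2015 (at 2001 prices) = 52.13·557 + 35.77·716 + 17.99·1288 = 77818.85.
Real growth = 77818.85/74867.36 − 1 = 0.0394.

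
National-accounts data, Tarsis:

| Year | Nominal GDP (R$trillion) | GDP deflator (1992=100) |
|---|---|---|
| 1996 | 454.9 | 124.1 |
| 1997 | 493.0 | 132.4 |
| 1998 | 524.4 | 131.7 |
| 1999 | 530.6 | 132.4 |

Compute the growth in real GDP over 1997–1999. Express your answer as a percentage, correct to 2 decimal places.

Real GDP 1997 = 493.0/1.324 = 372.36.
Real GDP 1999 = 530.6/1.324 = 400.76.
Change = 400.76/372.36 − 1 = 0.0763.

7.63%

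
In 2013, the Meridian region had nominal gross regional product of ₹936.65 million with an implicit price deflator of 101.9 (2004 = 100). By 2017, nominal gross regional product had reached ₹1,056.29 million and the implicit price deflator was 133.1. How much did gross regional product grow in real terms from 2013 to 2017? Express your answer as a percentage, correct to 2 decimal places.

Real gross regional product 2013 = 936.65 / 1.019 = 919.19.
Real gross regional product 2017 = 1056.29 / 1.331 = 793.61.
Real growth = 793.61 / 919.19 − 1 = -0.1366.

-13.66%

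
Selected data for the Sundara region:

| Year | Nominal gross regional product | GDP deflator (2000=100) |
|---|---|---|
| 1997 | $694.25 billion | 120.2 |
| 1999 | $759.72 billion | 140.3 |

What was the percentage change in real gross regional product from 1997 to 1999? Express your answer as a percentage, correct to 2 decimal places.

Deflate each year: 1997 → 694.25/1.202 = 577.58; 1999 → 759.72/1.403 = 541.50.
So real gross regional product changed by 541.50/577.58 − 1 = -0.0625, i.e. -6.25%.

-6.25%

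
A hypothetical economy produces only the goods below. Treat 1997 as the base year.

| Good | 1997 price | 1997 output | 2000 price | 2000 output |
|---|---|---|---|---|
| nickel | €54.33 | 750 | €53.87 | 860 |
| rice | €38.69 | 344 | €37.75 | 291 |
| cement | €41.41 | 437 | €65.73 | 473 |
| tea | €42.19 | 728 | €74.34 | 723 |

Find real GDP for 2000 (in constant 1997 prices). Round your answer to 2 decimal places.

Real GDP 2000 = Σ (p_1997 × q_2000) = 54.33·860 + 38.69·291 + 41.41·473 + 42.19·723 = 108072.89.

€108072.89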